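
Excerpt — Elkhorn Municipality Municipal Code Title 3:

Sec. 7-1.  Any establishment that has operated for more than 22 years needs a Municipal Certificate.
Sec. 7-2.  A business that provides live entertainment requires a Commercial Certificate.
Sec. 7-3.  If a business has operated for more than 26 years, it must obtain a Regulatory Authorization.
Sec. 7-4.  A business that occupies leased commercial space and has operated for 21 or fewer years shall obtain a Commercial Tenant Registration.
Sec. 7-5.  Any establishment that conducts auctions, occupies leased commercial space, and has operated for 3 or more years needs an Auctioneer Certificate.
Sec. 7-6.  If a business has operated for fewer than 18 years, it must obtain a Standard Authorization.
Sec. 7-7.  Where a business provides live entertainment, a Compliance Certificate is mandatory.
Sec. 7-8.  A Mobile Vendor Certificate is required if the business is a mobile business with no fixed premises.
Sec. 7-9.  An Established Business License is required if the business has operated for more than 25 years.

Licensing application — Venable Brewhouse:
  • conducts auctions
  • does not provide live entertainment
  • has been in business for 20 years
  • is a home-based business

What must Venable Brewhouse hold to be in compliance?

Sec. 7-1. years in business 20 ≤ 22 → Municipal Certificate not required.
Sec. 7-2. does not provide live entertainment → Commercial Certificate not required.
Sec. 7-3. years in business 20 ≤ 26 → Regulatory Authorization not required.
Sec. 7-4. is a home-based business (not: occupies leased commercial space); years in business 20 ≤ 21 → Commercial Tenant Registration not required.
Sec. 7-5. conducts auctions; is a home-based business (not: occupies leased commercial space); years in business 20 ≥ 3 → Auctioneer Certificate not required.
Sec. 7-6. years in business 20 ≥ 18 → Standard Authorization not required.
Sec. 7-7. does not provide live entertainment → Compliance Certificate not required.
Sec. 7-8. is a home-based business (not: is a mobile business with no fixed premises) → Mobile Vendor Certificate not required.
Sec. 7-9. years in business 20 ≤ 25 → Established Business License not required.

None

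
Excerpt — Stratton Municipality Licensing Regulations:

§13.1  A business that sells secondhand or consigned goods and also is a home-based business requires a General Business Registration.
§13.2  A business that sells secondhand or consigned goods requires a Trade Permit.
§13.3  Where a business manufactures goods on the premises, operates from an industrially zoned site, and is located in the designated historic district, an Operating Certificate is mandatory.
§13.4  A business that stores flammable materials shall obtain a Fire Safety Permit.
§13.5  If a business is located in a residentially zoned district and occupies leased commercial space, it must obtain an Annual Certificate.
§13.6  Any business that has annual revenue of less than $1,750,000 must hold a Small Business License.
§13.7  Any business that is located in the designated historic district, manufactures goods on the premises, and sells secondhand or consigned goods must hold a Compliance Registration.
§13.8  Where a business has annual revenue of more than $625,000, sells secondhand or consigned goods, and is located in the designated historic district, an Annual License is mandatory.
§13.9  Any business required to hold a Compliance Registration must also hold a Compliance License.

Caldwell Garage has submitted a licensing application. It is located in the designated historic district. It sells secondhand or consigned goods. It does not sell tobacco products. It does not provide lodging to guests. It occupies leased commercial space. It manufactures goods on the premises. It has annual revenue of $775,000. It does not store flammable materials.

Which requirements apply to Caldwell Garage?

§13.1 sells secondhand or consigned goods; occupies leased commercial space (not: is a home-based business) → General Business Registration not required.
§13.2 sells secondhand or consigned goods → Trade Permit required.
§13.3 manufactures goods on the premises; occupies leased commercial space (not: operates from an industrially zoned site); is located in the designated historic district → Operating Certificate not required.
§13.4 does not store flammable materials → Fire Safety Permit not required.
§13.5 is located in the designated historic district (not: is located in a residentially zoned district); occupies leased commercial space → Annual Certificate not required.
§13.6 revenue $775,000 < $1,750,000 → Small Business License required.
§13.7 is located in the designated historic district; manufactures goods on the premises; sells secondhand or consigned goods → Compliance Registration required.
§13.8 revenue $775,000 > $625,000; sells secondhand or consigned goods; is located in the designated historic district → Annual License required.
§13.9 Compliance Registration is required → Compliance License also required.

Annual License, Compliance License, Compliance Registration, Small Business License, Trade Permit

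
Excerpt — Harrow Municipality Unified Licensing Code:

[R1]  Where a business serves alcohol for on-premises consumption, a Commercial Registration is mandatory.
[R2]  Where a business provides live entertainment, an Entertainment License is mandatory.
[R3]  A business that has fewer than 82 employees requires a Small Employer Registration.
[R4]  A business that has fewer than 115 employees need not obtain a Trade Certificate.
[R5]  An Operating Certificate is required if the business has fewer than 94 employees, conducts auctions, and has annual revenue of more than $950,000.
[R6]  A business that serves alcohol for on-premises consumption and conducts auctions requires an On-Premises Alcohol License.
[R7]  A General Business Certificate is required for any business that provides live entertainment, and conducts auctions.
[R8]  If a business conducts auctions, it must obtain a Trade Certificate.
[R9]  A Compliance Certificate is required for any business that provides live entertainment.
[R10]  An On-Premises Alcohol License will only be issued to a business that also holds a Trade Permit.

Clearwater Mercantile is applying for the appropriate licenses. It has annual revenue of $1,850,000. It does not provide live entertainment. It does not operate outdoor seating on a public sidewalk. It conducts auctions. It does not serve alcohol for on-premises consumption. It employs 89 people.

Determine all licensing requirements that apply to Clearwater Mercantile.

[R1] does not serve alcohol for on-premises consumption → Commercial Registration not required.
[R2] does not provide live entertainment → Entertainment License not required.
[R3] employees 89 ≥ 82 → Small Employer Registration not required.
[R4] employees 89 < 115 → exempt from Trade Certificate.
[R5] employees 89 < 94; conducts auctions; revenue $1,850,000 > $950,000 → Operating Certificate required.
[R6] does not serve alcohol for on-premises consumption; conducts auctions → On-Premises Alcohol License not required.
[R7] does not provide live entertainment; conducts auctions → General Business Certificate not required.
[R8] conducts auctions → Trade Certificate required.
[R9] does not provide live entertainment → Compliance Certificate not required.
[R10] On-Premises Alcohol License is not required → no effect.

Operating Certificate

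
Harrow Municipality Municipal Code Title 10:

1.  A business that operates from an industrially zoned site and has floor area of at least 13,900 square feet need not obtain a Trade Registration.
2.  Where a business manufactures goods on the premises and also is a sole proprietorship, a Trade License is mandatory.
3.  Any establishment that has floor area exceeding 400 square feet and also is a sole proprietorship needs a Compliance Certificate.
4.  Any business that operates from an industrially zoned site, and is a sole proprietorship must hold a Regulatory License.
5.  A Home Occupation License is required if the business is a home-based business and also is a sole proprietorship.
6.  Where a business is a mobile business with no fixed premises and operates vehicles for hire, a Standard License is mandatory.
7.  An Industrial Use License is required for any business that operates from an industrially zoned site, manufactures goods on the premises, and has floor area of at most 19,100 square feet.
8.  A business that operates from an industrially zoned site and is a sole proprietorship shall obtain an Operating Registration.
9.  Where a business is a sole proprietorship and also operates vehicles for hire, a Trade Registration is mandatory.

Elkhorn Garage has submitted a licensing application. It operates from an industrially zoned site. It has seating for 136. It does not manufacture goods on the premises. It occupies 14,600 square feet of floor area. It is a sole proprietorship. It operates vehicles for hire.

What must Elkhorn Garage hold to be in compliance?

Compliance Certificate, Operating Registration, Regulatory License

1. operates from an industrially zoned site; floor area 14,600 square feet ≥ 13,900 square feet → exempt from Trade Registration.
2. does not manufacture goods on the premises; is a sole proprietorship → Trade License not required.
3. floor area 14,600 square feet > 400 square feet; is a sole proprietorship → Compliance Certificate required.
4. operates from an industrially zoned site; is a sole proprietorship → Regulatory License required.
5. operates from an industrially zoned site (not: is a home-based business); is a sole proprietorship → Home Occupation License not required.
6. operates from an industrially zoned site (not: is a mobile business with no fixed premises); operates vehicles for hire → Standard License not required.
7. operates from an industrially zoned site; does not manufacture goods on the premises; floor area 14,600 square feet ≤ 19,100 square feet → Industrial Use License not required.
8. operates from an industrially zoned site; is a sole proprietorship → Operating Registration required.
9. is a sole proprietorship; operates vehicles for hire → Trade Registration required.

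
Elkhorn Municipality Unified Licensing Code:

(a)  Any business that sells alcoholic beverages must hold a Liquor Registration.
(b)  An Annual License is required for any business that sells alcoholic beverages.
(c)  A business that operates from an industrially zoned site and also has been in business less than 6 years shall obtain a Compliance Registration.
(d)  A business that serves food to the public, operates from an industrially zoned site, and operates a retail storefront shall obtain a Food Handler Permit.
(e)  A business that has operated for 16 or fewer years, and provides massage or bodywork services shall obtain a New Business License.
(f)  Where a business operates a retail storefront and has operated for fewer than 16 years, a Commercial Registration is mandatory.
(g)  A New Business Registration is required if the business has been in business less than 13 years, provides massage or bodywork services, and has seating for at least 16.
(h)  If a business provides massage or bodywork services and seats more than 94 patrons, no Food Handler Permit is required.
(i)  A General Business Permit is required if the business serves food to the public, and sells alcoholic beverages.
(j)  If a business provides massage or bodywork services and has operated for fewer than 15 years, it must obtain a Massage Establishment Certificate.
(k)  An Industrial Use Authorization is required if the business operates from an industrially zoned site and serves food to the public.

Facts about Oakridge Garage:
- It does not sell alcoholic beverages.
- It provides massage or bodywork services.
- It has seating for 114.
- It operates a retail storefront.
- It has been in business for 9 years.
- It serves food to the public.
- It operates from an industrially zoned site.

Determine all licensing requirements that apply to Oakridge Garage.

(a) does not sell alcoholic beverages → Liquor Registration not required.
(b) does not sell alcoholic beverages → Annual License not required.
(c) operates from an industrially zoned site; years in business 9 ≥ 6 → Compliance Registration not required.
(d) serves food to the public; operates from an industrially zoned site; operates a retail storefront → Food Handler Permit required.
(e) years in business 9 ≤ 16; provides massage or bodywork services → New Business License required.
(f) operates a retail storefront; years in business 9 < 16 → Commercial Registration required.
(g) years in business 9 < 13; provides massage or bodywork services; seating 114 ≥ 16 → New Business Registration required.
(h) provides massage or bodywork services; seating 114 > 94 → exempt from Food Handler Permit.
(i) serves food to the public; does not sell alcoholic beverages → General Business Permit not required.
(j) provides massage or bodywork services; years in business 9 < 15 → Massage Establishment Certificate required.
(k) operates from an industrially zoned site; serves food to the public → Industrial Use Authorization required.

Commercial Registration, Industrial Use Authorization, Massage Establishment Certificate, New Business License, New Business Registration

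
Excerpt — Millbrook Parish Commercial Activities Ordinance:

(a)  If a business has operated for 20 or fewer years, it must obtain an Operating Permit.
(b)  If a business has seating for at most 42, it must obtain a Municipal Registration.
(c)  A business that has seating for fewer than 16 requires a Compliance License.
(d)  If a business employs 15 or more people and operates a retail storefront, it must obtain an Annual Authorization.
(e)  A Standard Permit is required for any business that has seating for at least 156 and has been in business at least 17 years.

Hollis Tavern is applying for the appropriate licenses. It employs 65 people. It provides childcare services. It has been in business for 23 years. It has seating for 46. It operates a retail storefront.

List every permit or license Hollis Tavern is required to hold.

(a) years in business 23 > 20 → Operating Permit not required.
(b) seating 46 > 42 → Municipal Registration not required.
(c) seating 46 ≥ 16 → Compliance License not required.
(d) employees 65 ≥ 15; operates a retail storefront → Annual Authorization required.
(e) seating 46 < 156; years in business 23 ≥ 17 → Standard Permit not required.

Annual Authorization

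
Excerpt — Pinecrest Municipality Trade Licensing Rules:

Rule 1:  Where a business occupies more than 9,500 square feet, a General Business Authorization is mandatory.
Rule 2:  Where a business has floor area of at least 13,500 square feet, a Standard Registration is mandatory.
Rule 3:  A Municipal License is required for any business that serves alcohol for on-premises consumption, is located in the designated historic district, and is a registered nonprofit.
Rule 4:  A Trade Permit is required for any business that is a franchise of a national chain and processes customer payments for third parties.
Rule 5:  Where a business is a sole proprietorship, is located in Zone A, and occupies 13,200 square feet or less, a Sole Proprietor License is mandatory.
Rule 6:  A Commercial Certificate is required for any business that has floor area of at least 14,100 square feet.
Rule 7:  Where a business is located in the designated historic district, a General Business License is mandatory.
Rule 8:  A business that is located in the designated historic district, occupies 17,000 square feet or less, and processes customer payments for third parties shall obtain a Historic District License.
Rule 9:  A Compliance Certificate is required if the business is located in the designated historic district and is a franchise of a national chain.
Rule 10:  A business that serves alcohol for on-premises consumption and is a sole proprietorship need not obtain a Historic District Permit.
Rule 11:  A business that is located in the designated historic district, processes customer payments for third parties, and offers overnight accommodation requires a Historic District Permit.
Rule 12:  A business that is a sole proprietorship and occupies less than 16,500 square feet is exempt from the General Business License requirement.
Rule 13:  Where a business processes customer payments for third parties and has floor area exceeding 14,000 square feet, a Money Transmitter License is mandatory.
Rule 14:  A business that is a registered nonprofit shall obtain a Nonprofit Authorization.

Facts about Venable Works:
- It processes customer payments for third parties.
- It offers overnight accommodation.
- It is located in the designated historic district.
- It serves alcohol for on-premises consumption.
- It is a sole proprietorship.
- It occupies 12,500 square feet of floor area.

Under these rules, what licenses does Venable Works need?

Rule 1: floor area 12,500 square feet > 9,500 square feet → General Business Authorization required.
Rule 2: floor area 12,500 square feet < 13,500 square feet → Standard Registration not required.
Rule 3: serves alcohol for on-premises consumption; is located in the designated historic district; is a sole proprietorship (not: is a registered nonprofit) → Municipal License not required.
Rule 4: is a sole proprietorship (not: is a franchise of a national chain); processes customer payments for third parties → Trade Permit not required.
Rule 5: is a sole proprietorship; is located in the designated historic district (not: is located in Zone A); floor area 12,500 square feet ≤ 13,200 square feet → Sole Proprietor License not required.
Rule 6: floor area 12,500 square feet < 14,100 square feet → Commercial Certificate not required.
Rule 7: is located in the designated historic district → General Business License required.
Rule 8: is located in the designated historic district; floor area 12,500 square feet ≤ 17,000 square feet; processes customer payments for third parties → Historic District License required.
Rule 9: is located in the designated historic district; is a sole proprietorship (not: is a franchise of a national chain) → Compliance Certificate not required.
Rule 10: serves alcohol for on-premises consumption; is a sole proprietorship → exempt from Historic District Permit.
Rule 11: is located in the designated historic district; processes customer payments for third parties; offers overnight accommodation → Historic District Permit required.
Rule 12: is a sole proprietorship; floor area 12,500 square feet < 16,500 square feet → exempt from General Business License.
Rule 13: processes customer payments for third parties; floor area 12,500 square feet ≤ 14,000 square feet → Money Transmitter License not required.
Rule 14: is a sole proprietorship (not: is a registered nonprofit) → Nonprofit Authorization not required.

General Business Authorization, Historic District License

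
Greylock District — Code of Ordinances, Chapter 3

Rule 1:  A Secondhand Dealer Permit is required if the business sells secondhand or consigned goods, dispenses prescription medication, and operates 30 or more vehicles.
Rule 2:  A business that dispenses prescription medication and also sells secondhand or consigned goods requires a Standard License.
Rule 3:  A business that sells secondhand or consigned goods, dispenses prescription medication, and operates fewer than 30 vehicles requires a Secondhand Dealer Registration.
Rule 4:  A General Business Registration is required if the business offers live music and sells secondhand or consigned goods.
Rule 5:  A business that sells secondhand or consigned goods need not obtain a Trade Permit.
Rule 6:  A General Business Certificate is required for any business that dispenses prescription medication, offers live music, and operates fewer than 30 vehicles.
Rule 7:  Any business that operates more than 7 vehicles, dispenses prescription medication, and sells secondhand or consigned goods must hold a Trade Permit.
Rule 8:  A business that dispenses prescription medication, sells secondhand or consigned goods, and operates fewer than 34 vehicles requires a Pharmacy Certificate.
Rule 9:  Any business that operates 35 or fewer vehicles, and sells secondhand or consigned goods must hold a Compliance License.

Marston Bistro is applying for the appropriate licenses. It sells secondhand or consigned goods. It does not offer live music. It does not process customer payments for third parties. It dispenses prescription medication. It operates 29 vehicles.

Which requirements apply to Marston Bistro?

Compliance License, Pharmacy Certificate, Secondhand Dealer Registration, Standard License

Rule 1: sells secondhand or consigned goods; dispenses prescription medication; vehicles 29 < 30 → Secondhand Dealer Permit not required.
Rule 2: dispenses prescription medication; sells secondhand or consigned goods → Standard License required.
Rule 3: sells secondhand or consigned goods; dispenses prescription medication; vehicles 29 < 30 → Secondhand Dealer Registration required.
Rule 4: does not offer live music; sells secondhand or consigned goods → General Business Registration not required.
Rule 5: sells secondhand or consigned goods → exempt from Trade Permit.
Rule 6: dispenses prescription medication; does not offer live music; vehicles 29 < 30 → General Business Certificate not required.
Rule 7: vehicles 29 > 7; dispenses prescription medication; sells secondhand or consigned goods → Trade Permit required.
Rule 8: dispenses prescription medication; sells secondhand or consigned goods; vehicles 29 < 34 → Pharmacy Certificate required.
Rule 9: vehicles 29 ≤ 35; sells secondhand or consigned goods → Compliance License required.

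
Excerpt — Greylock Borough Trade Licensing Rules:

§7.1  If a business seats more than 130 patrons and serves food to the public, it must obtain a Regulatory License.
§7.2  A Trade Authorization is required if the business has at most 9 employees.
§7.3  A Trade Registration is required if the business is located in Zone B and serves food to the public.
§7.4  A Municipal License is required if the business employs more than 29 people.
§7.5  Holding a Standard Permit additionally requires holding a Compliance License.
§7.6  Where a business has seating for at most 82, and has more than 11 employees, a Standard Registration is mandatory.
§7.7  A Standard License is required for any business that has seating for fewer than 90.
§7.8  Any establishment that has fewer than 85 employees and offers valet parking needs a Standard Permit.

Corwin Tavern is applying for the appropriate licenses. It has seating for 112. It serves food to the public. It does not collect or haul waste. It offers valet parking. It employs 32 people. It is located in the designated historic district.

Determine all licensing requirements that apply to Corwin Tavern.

§7.1 seating 112 ≤ 130; serves food to the public → Regulatory License not required.
§7.2 employees 32 > 9 → Trade Authorization not required.
§7.3 is located in the designated historic district (not: is located in Zone B); serves food to the public → Trade Registration not required.
§7.4 employees 32 > 29 → Municipal License required.
§7.5 Standard Permit is required → Compliance License also required.
§7.6 seating 112 > 82; employees 32 > 11 → Standard Registration not required.
§7.7 seating 112 ≥ 90 → Standard License not required.
§7.8 employees 32 < 85; offers valet parking → Standard Permit required.

Compliance License, Municipal License, Standard Permit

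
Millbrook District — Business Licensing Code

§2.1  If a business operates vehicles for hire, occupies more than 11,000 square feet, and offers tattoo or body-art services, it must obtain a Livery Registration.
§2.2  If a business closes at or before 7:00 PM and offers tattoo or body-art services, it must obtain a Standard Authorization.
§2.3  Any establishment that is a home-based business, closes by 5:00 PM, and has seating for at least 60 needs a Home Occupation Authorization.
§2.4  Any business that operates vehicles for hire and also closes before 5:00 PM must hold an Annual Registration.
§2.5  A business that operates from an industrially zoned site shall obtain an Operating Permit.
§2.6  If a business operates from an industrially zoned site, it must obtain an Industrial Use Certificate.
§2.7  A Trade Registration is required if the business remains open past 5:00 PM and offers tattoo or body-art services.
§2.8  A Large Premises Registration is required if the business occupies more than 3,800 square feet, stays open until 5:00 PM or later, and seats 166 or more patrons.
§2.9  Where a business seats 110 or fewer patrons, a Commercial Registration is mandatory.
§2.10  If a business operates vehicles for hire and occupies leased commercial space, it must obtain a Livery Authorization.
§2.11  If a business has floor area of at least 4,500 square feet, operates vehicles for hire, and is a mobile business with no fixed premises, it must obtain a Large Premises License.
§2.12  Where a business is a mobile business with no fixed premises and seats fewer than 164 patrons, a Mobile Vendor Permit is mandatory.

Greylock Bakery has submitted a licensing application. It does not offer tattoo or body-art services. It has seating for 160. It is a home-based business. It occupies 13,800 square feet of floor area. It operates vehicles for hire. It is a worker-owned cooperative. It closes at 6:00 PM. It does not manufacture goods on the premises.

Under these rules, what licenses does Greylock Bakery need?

§2.1 operates vehicles for hire; floor area 13,800 square feet > 11,000 square feet; does not offer tattoo or body-art services → Livery Registration not required.
§2.2 closes 6:00 PM, at/before 7:00 PM; does not offer tattoo or body-art services → Standard Authorization not required.
§2.3 is a home-based business; closes 6:00 PM, after 5:00 PM; seating 160 ≥ 60 → Home Occupation Authorization not required.
§2.4 operates vehicles for hire; closes 6:00 PM, after 5:00 PM → Annual Registration not required.
§2.5 is a home-based business (not: operates from an industrially zoned site) → Operating Permit not required.
§2.6 is a home-based business (not: operates from an industrially zoned site) → Industrial Use Certificate not required.
§2.7 closes 6:00 PM, after 5:00 PM; does not offer tattoo or body-art services → Trade Registration not required.
§2.8 floor area 13,800 square feet > 3,800 square feet; closes 6:00 PM, after 5:00 PM; seating 160 < 166 → Large Premises Registration not required.
§2.9 seating 160 > 110 → Commercial Registration not required.
§2.10 operates vehicles for hire; is a home-based business (not: occupies leased commercial space) → Livery Authorization not required.
§2.11 floor area 13,800 square feet ≥ 4,500 square feet; operates vehicles for hire; is a home-based business (not: is a mobile business with no fixed premises) → Large Premises License not required.
§2.12 is a home-based business (not: is a mobile business with no fixed premises); seating 160 < 164 → Mobile Vendor Permit not required.

None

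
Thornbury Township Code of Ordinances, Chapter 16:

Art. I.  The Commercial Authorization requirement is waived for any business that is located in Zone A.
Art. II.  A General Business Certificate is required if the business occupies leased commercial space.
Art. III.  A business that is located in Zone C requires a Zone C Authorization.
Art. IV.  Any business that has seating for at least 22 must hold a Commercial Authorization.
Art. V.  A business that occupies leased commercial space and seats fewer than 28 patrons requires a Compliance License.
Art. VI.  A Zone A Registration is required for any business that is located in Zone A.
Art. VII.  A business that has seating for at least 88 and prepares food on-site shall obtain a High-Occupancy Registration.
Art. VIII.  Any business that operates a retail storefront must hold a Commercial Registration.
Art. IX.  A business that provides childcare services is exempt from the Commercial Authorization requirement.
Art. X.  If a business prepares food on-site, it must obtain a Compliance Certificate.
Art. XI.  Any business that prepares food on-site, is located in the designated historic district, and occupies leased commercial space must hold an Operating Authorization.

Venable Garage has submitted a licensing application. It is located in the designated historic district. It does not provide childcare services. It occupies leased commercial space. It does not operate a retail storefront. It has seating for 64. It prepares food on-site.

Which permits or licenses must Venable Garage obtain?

Art. I. is located in the designated historic district (not: is located in Zone A) → Commercial Authorization exemption does not apply.
Art. II. occupies leased commercial space → General Business Certificate required.
Art. III. is located in the designated historic district (not: is located in Zone C) → Zone C Authorization not required.
Art. IV. seating 64 ≥ 22 → Commercial Authorization required.
Art. V. occupies leased commercial space; seating 64 ≥ 28 → Compliance License not required.
Art. VI. is located in the designated historic district (not: is located in Zone A) → Zone A Registration not required.
Art. VII. seating 64 < 88; prepares food on-site → High-Occupancy Registration not required.
Art. VIII. does not operate a retail storefront → Commercial Registration not required.
Art. IX. does not provide childcare services → Commercial Authorization exemption does not apply.
Art. X. prepares food on-site → Compliance Certificate required.
Art. XI. prepares food on-site; is located in the designated historic district; occupies leased commercial space → Operating Authorization required.

Commercial Authorization, Compliance Certificate, General Business Certificate, Operating Authorization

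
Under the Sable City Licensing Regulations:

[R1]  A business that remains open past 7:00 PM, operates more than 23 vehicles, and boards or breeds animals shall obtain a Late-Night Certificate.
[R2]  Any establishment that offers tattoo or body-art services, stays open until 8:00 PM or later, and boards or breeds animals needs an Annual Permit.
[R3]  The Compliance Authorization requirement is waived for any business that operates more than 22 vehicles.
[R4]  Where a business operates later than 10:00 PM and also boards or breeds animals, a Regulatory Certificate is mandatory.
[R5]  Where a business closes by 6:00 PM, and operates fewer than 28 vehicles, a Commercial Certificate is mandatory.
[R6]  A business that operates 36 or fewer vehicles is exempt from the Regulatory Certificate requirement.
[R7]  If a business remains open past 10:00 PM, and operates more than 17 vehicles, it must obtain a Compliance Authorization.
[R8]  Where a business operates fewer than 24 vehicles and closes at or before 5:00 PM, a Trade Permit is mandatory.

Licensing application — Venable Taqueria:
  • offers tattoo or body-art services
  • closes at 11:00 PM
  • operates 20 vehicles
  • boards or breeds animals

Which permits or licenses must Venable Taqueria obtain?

Annual Permit, Compliance Authorization

[R1] closes 11:00 PM, after 7:00 PM; vehicles 20 ≤ 23; boards or breeds animals → Late-Night Certificate not required.
[R2] offers tattoo or body-art services; closes 11:00 PM, after 8:00 PM; boards or breeds animals → Annual Permit required.
[R3] vehicles 20 ≤ 22 → Compliance Authorization exemption does not apply.
[R4] closes 11:00 PM, after 10:00 PM; boards or breeds animals → Regulatory Certificate required.
[R5] closes 11:00 PM, after 6:00 PM; vehicles 20 < 28 → Commercial Certificate not required.
[R6] vehicles 20 ≤ 36 → exempt from Regulatory Certificate.
[R7] closes 11:00 PM, after 10:00 PM; vehicles 20 > 17 → Compliance Authorization required.
[R8] vehicles 20 < 24; closes 11:00 PM, after 5:00 PM → Trade Permit not required.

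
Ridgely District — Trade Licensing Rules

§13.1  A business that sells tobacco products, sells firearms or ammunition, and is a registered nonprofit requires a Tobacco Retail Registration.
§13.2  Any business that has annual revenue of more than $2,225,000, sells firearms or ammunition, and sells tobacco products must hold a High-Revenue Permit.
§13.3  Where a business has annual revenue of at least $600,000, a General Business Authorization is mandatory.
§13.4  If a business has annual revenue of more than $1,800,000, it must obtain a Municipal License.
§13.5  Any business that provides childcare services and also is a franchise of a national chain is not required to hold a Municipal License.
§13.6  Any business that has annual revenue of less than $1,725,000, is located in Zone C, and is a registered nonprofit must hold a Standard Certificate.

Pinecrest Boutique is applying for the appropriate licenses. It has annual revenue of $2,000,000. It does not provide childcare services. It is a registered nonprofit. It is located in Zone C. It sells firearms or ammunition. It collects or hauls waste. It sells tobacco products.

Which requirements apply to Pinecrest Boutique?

General Business Authorization, Municipal License, Tobacco Retail Registration

§13.1 sells tobacco products; sells firearms or ammunition; is a registered nonprofit → Tobacco Retail Registration required.
§13.2 revenue $2,000,000 ≤ $2,225,000; sells firearms or ammunition; sells tobacco products → High-Revenue Permit not required.
§13.3 revenue $2,000,000 ≥ $600,000 → General Business Authorization required.
§13.4 revenue $2,000,000 > $1,800,000 → Municipal License required.
§13.5 does not provide childcare services; is a registered nonprofit (not: is a franchise of a national chain) → Municipal License exemption does not apply.
§13.6 revenue $2,000,000 ≥ $1,725,000; is located in Zone C; is a registered nonprofit → Standard Certificate not required.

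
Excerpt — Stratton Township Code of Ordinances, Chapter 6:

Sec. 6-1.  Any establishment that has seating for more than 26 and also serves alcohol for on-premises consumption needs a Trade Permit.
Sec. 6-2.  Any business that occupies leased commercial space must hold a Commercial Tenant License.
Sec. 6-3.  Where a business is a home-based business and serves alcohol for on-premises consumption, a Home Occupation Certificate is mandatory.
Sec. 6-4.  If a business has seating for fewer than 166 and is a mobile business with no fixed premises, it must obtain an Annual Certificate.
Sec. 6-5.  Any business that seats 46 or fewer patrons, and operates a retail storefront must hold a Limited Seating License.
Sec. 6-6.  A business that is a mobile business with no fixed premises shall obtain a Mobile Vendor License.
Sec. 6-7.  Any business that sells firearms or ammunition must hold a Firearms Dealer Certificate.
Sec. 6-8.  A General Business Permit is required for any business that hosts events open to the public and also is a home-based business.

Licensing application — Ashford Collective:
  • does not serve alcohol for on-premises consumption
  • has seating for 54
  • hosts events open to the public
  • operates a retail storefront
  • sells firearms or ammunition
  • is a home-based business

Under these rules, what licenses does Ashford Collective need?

Firearms Dealer Certificate, General Business Permit

Sec. 6-1. seating 54 > 26; does not serve alcohol for on-premises consumption → Trade Permit not required.
Sec. 6-2. is a home-based business (not: occupies leased commercial space) → Commercial Tenant License not required.
Sec. 6-3. is a home-based business; does not serve alcohol for on-premises consumption → Home Occupation Certificate not required.
Sec. 6-4. seating 54 < 166; is a home-based business (not: is a mobile business with no fixed premises) → Annual Certificate not required.
Sec. 6-5. seating 54 > 46; operates a retail storefront → Limited Seating License not required.
Sec. 6-6. is a home-based business (not: is a mobile business with no fixed premises) → Mobile Vendor License not required.
Sec. 6-7. sells firearms or ammunition → Firearms Dealer Certificate required.
Sec. 6-8. hosts events open to the public; is a home-based business → General Business Permit required.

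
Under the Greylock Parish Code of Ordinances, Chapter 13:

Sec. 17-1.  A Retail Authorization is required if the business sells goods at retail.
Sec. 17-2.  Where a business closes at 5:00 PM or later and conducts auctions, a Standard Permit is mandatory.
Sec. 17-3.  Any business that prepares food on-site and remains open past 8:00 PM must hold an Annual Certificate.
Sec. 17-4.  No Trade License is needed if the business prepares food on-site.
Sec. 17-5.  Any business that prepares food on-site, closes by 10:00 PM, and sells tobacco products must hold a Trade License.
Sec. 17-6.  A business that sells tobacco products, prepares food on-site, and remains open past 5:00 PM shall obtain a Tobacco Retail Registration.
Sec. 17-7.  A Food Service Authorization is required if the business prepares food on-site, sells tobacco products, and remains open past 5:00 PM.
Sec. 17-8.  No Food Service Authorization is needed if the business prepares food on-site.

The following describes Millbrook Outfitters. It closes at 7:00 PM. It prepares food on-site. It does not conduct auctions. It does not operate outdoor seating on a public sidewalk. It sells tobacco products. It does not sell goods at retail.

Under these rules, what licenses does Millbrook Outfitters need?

Sec. 17-1. does not sell goods at retail → Retail Authorization not required.
Sec. 17-2. closes 7:00 PM, after 5:00 PM; does not conduct auctions → Standard Permit not required.
Sec. 17-3. prepares food on-site; closes 7:00 PM, at/before 8:00 PM → Annual Certificate not required.
Sec. 17-4. prepares food on-site → exempt from Trade License.
Sec. 17-5. prepares food on-site; closes 7:00 PM, at/before 10:00 PM; sells tobacco products → Trade License required.
Sec. 17-6. sells tobacco products; prepares food on-site; closes 7:00 PM, after 5:00 PM → Tobacco Retail Registration required.
Sec. 17-7. prepares food on-site; sells tobacco products; closes 7:00 PM, after 5:00 PM → Food Service Authorization required.
Sec. 17-8. prepares food on-site → exempt from Food Service Authorization.

Tobacco Retail Registration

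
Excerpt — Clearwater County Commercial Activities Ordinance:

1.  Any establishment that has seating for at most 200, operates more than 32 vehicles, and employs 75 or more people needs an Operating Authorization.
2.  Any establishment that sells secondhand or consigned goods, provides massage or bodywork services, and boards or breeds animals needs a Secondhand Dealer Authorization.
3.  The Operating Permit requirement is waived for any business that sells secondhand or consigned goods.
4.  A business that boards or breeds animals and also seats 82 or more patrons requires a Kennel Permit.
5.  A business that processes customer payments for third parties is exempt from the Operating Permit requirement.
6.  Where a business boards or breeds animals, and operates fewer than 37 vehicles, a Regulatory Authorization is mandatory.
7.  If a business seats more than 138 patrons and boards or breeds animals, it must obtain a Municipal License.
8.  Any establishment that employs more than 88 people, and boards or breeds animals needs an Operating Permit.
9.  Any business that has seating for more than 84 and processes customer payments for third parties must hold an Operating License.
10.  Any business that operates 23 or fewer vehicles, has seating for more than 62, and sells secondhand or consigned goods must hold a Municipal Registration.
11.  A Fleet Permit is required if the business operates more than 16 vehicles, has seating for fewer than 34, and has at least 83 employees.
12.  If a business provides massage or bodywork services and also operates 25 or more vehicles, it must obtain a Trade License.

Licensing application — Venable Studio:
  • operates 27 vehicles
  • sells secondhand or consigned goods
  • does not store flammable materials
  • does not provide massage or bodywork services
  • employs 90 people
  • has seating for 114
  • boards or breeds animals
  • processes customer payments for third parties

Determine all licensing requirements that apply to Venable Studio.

Kennel Permit, Operating License, Regulatory Authorization

1. seating 114 ≤ 200; vehicles 27 ≤ 32; employees 90 ≥ 75 → Operating Authorization not required.
2. sells secondhand or consigned goods; does not provide massage or bodywork services; boards or breeds animals → Secondhand Dealer Authorization not required.
3. sells secondhand or consigned goods → exempt from Operating Permit.
4. boards or breeds animals; seating 114 ≥ 82 → Kennel Permit required.
5. processes customer payments for third parties → exempt from Operating Permit.
6. boards or breeds animals; vehicles 27 < 37 → Regulatory Authorization required.
7. seating 114 ≤ 138; boards or breeds animals → Municipal License not required.
8. employees 90 > 88; boards or breeds animals → Operating Permit required.
9. seating 114 > 84; processes customer payments for third parties → Operating License required.
10. vehicles 27 > 23; seating 114 > 62; sells secondhand or consigned goods → Municipal Registration not required.
11. vehicles 27 > 16; seating 114 ≥ 34; employees 90 ≥ 83 → Fleet Permit not required.
12. does not provide massage or bodywork services; vehicles 27 ≥ 25 → Trade License not required.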